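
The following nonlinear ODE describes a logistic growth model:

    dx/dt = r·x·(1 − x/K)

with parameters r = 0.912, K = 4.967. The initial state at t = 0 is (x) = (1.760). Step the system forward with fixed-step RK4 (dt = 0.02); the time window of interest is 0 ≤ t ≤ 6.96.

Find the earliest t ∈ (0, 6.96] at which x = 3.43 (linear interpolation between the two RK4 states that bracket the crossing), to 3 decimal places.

t=0.000: state=(1.760)
step 1 (dt=0.02): k1=(1.036), k2=(1.039), k3=(1.039), k4=(1.042); state += dt/6·(k1+2k2+2k3+k4)
t=0.020: state=(1.781)
t=0.040: state=(1.802)
t=0.060: state=(1.823)
continuing one RK4 step at a time; state shown every 25 steps (Δt=0.5):
t=0.500: state=(2.305)
t=1.000: state=(2.868)
t=1.500: state=(3.393)
t=1.520: state=(3.412)
next step: t=1.540: state=(3.432) — x has crossed 3.43
linear interpolation between t=1.520 (3.41242) and t=1.540 (3.43184) → t≈1.538

t = 1.538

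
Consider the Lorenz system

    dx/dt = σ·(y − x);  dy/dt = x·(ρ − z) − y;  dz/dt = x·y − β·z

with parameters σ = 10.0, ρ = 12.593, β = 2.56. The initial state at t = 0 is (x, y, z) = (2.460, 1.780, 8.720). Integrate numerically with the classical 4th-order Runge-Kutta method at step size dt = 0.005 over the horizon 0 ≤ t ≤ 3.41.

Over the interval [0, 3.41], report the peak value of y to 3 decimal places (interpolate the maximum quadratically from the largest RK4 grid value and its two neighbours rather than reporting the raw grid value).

t=0.000: state=(2.460, 1.780, 8.720)
step 1 (dt=0.005): k1=(-6.800, 7.748, -17.944), k2=(-6.436, 7.772, -17.812), k3=(-6.445, 7.775, -17.812), k4=(-6.089, 7.800, -17.679); state += dt/6·(k1+2k2+2k3+k4)
t=0.005: state=(2.428, 1.819, 8.631)
t=0.010: state=(2.399, 1.858, 8.543)
t=0.015: state=(2.374, 1.897, 8.457)
continuing one RK4 step at a time; state shown every 40 steps (Δt=0.2):
t=0.200: state=(2.952, 3.856, 6.325)
t=0.400: state=(5.833, 7.689, 7.910)
t=0.600: state=(8.101, 7.684, 14.663)
t=0.800: state=(4.907, 3.165, 14.065)
t=1.000: state=(3.082, 2.941, 10.031)
t=1.200: state=(3.877, 4.748, 8.017)
t=1.400: state=(6.227, 7.470, 9.885)
t=1.600: state=(7.127, 6.481, 14.096)
t=1.800: state=(4.847, 3.778, 12.997)
t=2.000: state=(3.850, 3.907, 10.149)
t=2.200: state=(4.801, 5.612, 9.257)
t=2.400: state=(6.458, 7.034, 11.469)
t=2.600: state=(6.250, 5.526, 13.476)
t=2.800: state=(4.725, 4.189, 12.004)
t=3.000: state=(4.468, 4.721, 10.231)
t=3.200: state=(5.459, 6.082, 10.370)
t=3.400: state=(6.299, 6.354, 12.249)
t=3.410: state=(6.302, 6.309, 12.333)
largest grid value and its neighbours: y(0.500)=8.92039, y(0.505)=8.92468, y(0.510)=8.92196
parabola through these three points peaks at t≈0.506 with y≈8.92472

max y = 8.925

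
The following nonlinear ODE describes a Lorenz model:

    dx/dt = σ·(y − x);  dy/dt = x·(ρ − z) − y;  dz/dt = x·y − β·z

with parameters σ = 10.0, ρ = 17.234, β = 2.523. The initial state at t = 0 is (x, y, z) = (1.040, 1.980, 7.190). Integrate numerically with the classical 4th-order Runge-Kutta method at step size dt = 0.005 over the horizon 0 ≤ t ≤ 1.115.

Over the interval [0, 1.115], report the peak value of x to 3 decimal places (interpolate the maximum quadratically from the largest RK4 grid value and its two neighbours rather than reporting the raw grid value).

t=0.000: state=(1.040, 1.980, 7.190)
step 1 (dt=0.005): k1=(9.400, 8.466, -16.081), k2=(9.377, 8.723, -15.911), k3=(9.384, 8.722, -15.911), k4=(9.367, 8.980, -15.740); state += dt/6·(k1+2k2+2k3+k4)
t=0.005: state=(1.087, 2.024, 7.110)
t=0.010: state=(1.134, 2.070, 7.033)
t=0.015: state=(1.181, 2.119, 6.956)
continuing one RK4 step at a time; state shown every 10 steps (Δt=0.05):
t=0.050: state=(1.519, 2.535, 6.474)
t=0.100: state=(2.088, 3.378, 5.957)
t=0.150: state=(2.839, 4.579, 5.710)
t=0.200: state=(3.857, 6.217, 5.881)
t=0.250: state=(5.221, 8.329, 6.737)
t=0.300: state=(6.957, 10.757, 8.685)
t=0.350: state=(8.934, 12.897, 12.127)
t=0.400: state=(10.707, 13.564, 16.925)
t=0.450: state=(11.519, 11.690, 21.684)
t=0.500: state=(10.795, 7.814, 24.320)
t=0.550: state=(8.770, 3.973, 24.133)
t=0.600: state=(6.314, 1.551, 22.216)
t=0.650: state=(4.180, 0.497, 19.816)
t=0.700: state=(2.657, 0.229, 17.519)
t=0.750: state=(1.709, 0.290, 15.467)
t=0.800: state=(1.185, 0.458, 13.658)
t=0.850: state=(0.941, 0.658, 12.067)
t=0.900: state=(0.876, 0.883, 10.669)
t=0.950: state=(0.935, 1.155, 9.447)
t=1.000: state=(1.094, 1.509, 8.391)
t=1.050: state=(1.354, 1.988, 7.496)
t=1.100: state=(1.737, 2.650, 6.776)
t=1.115: state=(1.882, 2.894, 6.598)
largest grid value and its neighbours: x(0.450)=11.51900, x(0.455)=11.51942, x(0.460)=11.50347
parabola through these three points peaks at t≈0.453 with x≈11.52127

max x = 11.521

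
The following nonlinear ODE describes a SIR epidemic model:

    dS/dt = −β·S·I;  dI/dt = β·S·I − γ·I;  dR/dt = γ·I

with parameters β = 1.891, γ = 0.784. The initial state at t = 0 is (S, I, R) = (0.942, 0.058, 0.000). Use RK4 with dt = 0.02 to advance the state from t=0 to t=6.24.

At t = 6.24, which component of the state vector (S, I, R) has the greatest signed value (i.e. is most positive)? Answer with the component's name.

t=0.000: state=(0.942, 0.058, 0.000)
step 1 (dt=0.02): k1=(-0.103, 0.058, 0.045), k2=(-0.104, 0.058, 0.046), k3=(-0.104, 0.058, 0.046), k4=(-0.105, 0.059, 0.046); state += dt/6·(k1+2k2+2k3+k4)
t=0.020: state=(0.940, 0.059, 0.001)
t=0.040: state=(0.938, 0.060, 0.002)
t=0.060: state=(0.936, 0.062, 0.003)
continuing one RK4 step at a time; state shown every 25 steps (Δt=0.5):
t=0.500: state=(0.878, 0.093, 0.029)
t=1.000: state=(0.788, 0.138, 0.074)
t=1.500: state=(0.675, 0.187, 0.138)
t=2.000: state=(0.555, 0.226, 0.219)
t=2.500: state=(0.444, 0.244, 0.312)
t=3.000: state=(0.352, 0.240, 0.408)
t=3.500: state=(0.283, 0.219, 0.498)
t=4.000: state=(0.234, 0.188, 0.578)
t=4.500: state=(0.199, 0.156, 0.645)
t=5.000: state=(0.174, 0.126, 0.700)
t=5.500: state=(0.156, 0.099, 0.744)
t=6.000: state=(0.144, 0.077, 0.779)
t=6.240: state=(0.139, 0.068, 0.793)
compare at T: S=0.139, I=0.068, R=0.793

largest component: R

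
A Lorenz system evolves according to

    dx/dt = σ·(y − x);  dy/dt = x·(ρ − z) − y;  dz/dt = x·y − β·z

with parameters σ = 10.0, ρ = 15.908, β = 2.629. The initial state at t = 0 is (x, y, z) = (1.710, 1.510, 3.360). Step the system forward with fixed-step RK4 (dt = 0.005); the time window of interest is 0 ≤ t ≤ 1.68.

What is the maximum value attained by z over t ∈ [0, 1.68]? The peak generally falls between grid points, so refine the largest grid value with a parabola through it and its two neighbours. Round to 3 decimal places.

t=0.000: state=(1.710, 1.510, 3.360)
step 1 (dt=0.005): k1=(-2.000, 19.947, -6.251), k2=(-1.451, 19.861, -6.133), k3=(-1.467, 19.878, -6.132), k4=(-0.933, 19.808, -6.013); state += dt/6·(k1+2k2+2k3+k4)
t=0.005: state=(1.703, 1.609, 3.329)
t=0.010: state=(1.701, 1.708, 3.300)
t=0.015: state=(1.703, 1.807, 3.272)
continuing one RK4 step at a time; state shown every 20 steps (Δt=0.1):
t=0.100: state=(2.348, 3.689, 3.031)
t=0.200: state=(4.401, 7.236, 3.943)
t=0.300: state=(8.044, 12.305, 8.523)
t=0.400: state=(11.578, 13.231, 18.649)
t=0.500: state=(9.867, 5.251, 23.711)
t=0.600: state=(4.807, 0.356, 19.769)
t=0.700: state=(1.689, -0.204, 15.185)
t=0.800: state=(0.577, 0.035, 11.665)
t=0.900: state=(0.314, 0.245, 8.973)
t=1.000: state=(0.347, 0.463, 6.909)
t=1.100: state=(0.542, 0.826, 5.336)
t=1.200: state=(0.954, 1.526, 4.179)
t=1.300: state=(1.777, 2.916, 3.477)
t=1.400: state=(3.402, 5.617, 3.638)
t=1.500: state=(6.389, 10.158, 6.231)
t=1.600: state=(10.382, 13.849, 14.222)
t=1.680: state=(11.583, 10.567, 21.888)
largest grid value and its neighbours: z(0.485)=23.74615, z(0.490)=23.76284, z(0.495)=23.75066
parabola through these three points peaks at t≈0.490 with z≈23.76293

max z = 23.763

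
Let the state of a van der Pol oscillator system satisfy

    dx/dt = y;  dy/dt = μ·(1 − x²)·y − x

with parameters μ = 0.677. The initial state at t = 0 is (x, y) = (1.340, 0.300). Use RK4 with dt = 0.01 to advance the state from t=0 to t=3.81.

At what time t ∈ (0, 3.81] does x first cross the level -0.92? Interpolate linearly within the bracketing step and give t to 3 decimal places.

t=0.000: state=(1.340, 0.300)
step 1 (dt=0.01): k1=(0.300, -1.502), k2=(0.292, -1.500), k3=(0.293, -1.500), k4=(0.285, -1.498); state += dt/6·(k1+2k2+2k3+k4)
t=0.010: state=(1.343, 0.285)
t=0.020: state=(1.346, 0.270)
t=0.030: state=(1.348, 0.255)
continuing one RK4 step at a time; state shown every 20 steps (Δt=0.2):
t=0.200: state=(1.371, 0.011)
t=0.400: state=(1.346, -0.248)
t=0.600: state=(1.274, -0.475)
t=0.800: state=(1.158, -0.682)
t=1.000: state=(1.001, -0.881)
t=1.200: state=(0.805, -1.086)
t=1.400: state=(0.566, -1.309)
t=1.600: state=(0.280, -1.552)
t=1.800: state=(-0.055, -1.797)
t=2.000: state=(-0.435, -1.987)
t=2.200: state=(-0.840, -2.019)
t=2.240: state=(-0.920, -1.996)
next step: t=2.250: state=(-0.940, -1.988) — x has crossed -0.92
linear interpolation between t=2.240 (-0.91987) and t=2.250 (-0.93979) → t≈2.240

t = 2.240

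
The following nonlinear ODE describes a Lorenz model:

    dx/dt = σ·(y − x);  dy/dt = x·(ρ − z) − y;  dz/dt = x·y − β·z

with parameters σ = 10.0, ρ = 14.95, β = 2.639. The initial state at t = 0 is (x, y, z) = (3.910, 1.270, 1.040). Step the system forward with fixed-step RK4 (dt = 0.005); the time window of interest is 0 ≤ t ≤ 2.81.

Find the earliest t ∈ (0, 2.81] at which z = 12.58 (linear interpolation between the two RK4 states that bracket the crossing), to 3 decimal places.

t=0.000: state=(3.910, 1.270, 1.040)
step 1 (dt=0.005): k1=(-26.400, 53.118, 2.221), k2=(-24.412, 52.046, 2.633), k3=(-24.489, 52.114, 2.627), k4=(-22.570, 51.105, 3.018); state += dt/6·(k1+2k2+2k3+k4)
t=0.005: state=(3.788, 1.530, 1.053)
t=0.010: state=(3.684, 1.781, 1.070)
t=0.015: state=(3.597, 2.024, 1.090)
continuing one RK4 step at a time; state shown every 20 steps (Δt=0.1):
t=0.100: state=(3.914, 5.738, 1.945)
t=0.200: state=(6.907, 10.890, 5.489)
t=0.280: state=(10.242, 14.041, 12.493)
next step: t=0.285: state=(10.428, 14.084, 13.051) — z has crossed 12.58
linear interpolation between t=0.280 (12.49253) and t=0.285 (13.05085) → t≈0.281

t = 0.281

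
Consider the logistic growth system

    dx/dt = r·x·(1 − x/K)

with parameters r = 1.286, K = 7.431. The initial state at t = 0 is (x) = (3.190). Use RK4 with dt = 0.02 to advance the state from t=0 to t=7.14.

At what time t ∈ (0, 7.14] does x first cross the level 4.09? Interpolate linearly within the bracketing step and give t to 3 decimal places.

t=0.000: state=(3.190)
step 1 (dt=0.02): k1=(2.341), k2=(2.345), k3=(2.345), k4=(2.349); state += dt/6·(k1+2k2+2k3+k4)
t=0.020: state=(3.237)
t=0.040: state=(3.284)
t=0.060: state=(3.331)
t=0.360: state=(4.046)
next step: t=0.380: state=(4.093) — x has crossed 4.09
linear interpolation between t=0.360 (4.04564) and t=0.380 (4.09299) → t≈0.379

t = 0.379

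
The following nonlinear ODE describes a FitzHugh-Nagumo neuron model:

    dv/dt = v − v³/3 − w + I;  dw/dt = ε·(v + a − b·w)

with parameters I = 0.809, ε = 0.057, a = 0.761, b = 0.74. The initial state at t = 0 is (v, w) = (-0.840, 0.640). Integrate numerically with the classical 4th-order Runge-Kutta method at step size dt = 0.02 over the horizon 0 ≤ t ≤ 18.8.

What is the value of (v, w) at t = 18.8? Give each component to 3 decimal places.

t=0.000: state=(-0.840, 0.640)
step 1 (dt=0.02): k1=(-0.473, -0.031), k2=(-0.474, -0.032), k3=(-0.474, -0.032), k4=(-0.476, -0.032); state += dt/6·(k1+2k2+2k3+k4)
t=0.020: state=(-0.849, 0.639)
t=0.040: state=(-0.859, 0.639)
t=0.060: state=(-0.869, 0.638)
continuing one RK4 step at a time; state shown every 50 steps (Δt=1):
t=1.000: state=(-1.293, 0.596)
t=2.000: state=(-1.507, 0.534)
t=3.000: state=(-1.536, 0.469)
t=4.000: state=(-1.509, 0.407)
t=5.000: state=(-1.467, 0.350)
t=6.000: state=(-1.421, 0.297)
t=7.000: state=(-1.373, 0.250)
t=8.000: state=(-1.323, 0.207)
t=9.000: state=(-1.270, 0.168)
t=10.000: state=(-1.215, 0.134)
t=11.000: state=(-1.155, 0.105)
t=12.000: state=(-1.089, 0.081)
t=13.000: state=(-1.014, 0.061)
t=14.000: state=(-0.923, 0.047)
t=15.000: state=(-0.805, 0.039)
t=16.000: state=(-0.631, 0.039)
t=17.000: state=(-0.314, 0.053)
t=18.000: state=(0.423, 0.093)
t=18.800: state=(1.432, 0.166)

(v, w) = (1.432, 0.166)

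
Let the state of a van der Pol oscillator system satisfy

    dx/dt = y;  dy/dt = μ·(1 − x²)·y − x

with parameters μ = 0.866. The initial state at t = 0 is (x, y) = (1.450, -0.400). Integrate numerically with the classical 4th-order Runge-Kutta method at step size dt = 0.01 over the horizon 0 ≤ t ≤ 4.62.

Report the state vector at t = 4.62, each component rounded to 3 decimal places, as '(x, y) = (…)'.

t=0.000: state=(1.450, -0.400)
step 1 (dt=0.01): k1=(-0.400, -1.068), k2=(-0.405, -1.063), k3=(-0.405, -1.063), k4=(-0.411, -1.058); state += dt/6·(k1+2k2+2k3+k4)
t=0.010: state=(1.446, -0.411)
t=0.020: state=(1.442, -0.421)
t=0.030: state=(1.438, -0.432)
continuing one RK4 step at a time; state shown every 20 steps (Δt=0.2):
t=0.200: state=(1.350, -0.597)
t=0.400: state=(1.212, -0.778)
t=0.600: state=(1.038, -0.963)
t=0.800: state=(0.825, -1.173)
t=1.000: state=(0.566, -1.428)
t=1.200: state=(0.251, -1.736)
t=1.400: state=(-0.130, -2.074)
t=1.600: state=(-0.574, -2.335)
t=1.800: state=(-1.045, -2.306)
t=2.000: state=(-1.466, -1.837)
t=2.200: state=(-1.762, -1.100)
t=2.400: state=(-1.911, -0.423)
t=2.600: state=(-1.945, 0.045)
t=2.800: state=(-1.905, 0.336)
t=3.000: state=(-1.818, 0.523)
t=3.200: state=(-1.699, 0.660)
t=3.400: state=(-1.555, 0.780)
t=3.600: state=(-1.387, 0.905)
t=3.800: state=(-1.192, 1.051)
t=4.000: state=(-0.964, 1.234)
t=4.200: state=(-0.694, 1.472)
t=4.400: state=(-0.370, 1.778)
t=4.600: state=(0.021, 2.139)
t=4.620: state=(0.064, 2.175)

(x, y) = (0.064, 2.175)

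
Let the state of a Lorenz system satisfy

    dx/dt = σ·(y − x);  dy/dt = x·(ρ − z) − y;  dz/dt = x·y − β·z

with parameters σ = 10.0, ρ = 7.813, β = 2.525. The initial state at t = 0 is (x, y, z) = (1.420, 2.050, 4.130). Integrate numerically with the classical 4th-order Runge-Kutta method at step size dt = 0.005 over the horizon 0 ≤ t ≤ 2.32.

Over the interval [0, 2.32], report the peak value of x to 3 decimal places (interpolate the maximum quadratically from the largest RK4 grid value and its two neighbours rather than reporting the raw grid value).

max x = 5.773

t=0.000: state=(1.420, 2.050, 4.130)
step 1 (dt=0.005): k1=(6.300, 3.180, -7.517), k2=(6.222, 3.257, -7.426), k3=(6.226, 3.256, -7.427), k4=(6.151, 3.332, -7.336); state += dt/6·(k1+2k2+2k3+k4)
t=0.005: state=(1.451, 2.066, 4.093)
t=0.010: state=(1.482, 2.083, 4.057)
t=0.015: state=(1.511, 2.101, 4.021)
continuing one RK4 step at a time; state shown every 20 steps (Δt=0.1):
t=0.100: state=(1.973, 2.508, 3.554)
t=0.200: state=(2.560, 3.218, 3.337)
t=0.300: state=(3.305, 4.137, 3.552)
t=0.400: state=(4.201, 5.138, 4.316)
t=0.500: state=(5.100, 5.908, 5.665)
t=0.600: state=(5.694, 6.018, 7.308)
t=0.700: state=(5.682, 5.335, 8.580)
t=0.800: state=(5.081, 4.293, 8.960)
t=0.900: state=(4.252, 3.446, 8.536)
t=1.000: state=(3.556, 2.994, 7.721)
t=1.100: state=(3.143, 2.877, 6.851)
t=1.200: state=(3.008, 2.996, 6.110)
t=1.300: state=(3.099, 3.286, 5.589)
t=1.400: state=(3.365, 3.702, 5.338)
t=1.500: state=(3.755, 4.186, 5.392)
t=1.600: state=(4.201, 4.644, 5.752)
t=1.700: state=(4.603, 4.944, 6.351)
t=1.800: state=(4.846, 4.976, 7.025)
t=1.900: state=(4.851, 4.734, 7.553)
t=2.000: state=(4.634, 4.338, 7.772)
t=2.100: state=(4.302, 3.954, 7.669)
t=2.200: state=(3.978, 3.693, 7.347)
t=2.300: state=(3.751, 3.587, 6.941)
t=2.320: state=(3.721, 3.584, 6.860)
largest grid value and its neighbours: x(0.645)=5.77278, x(0.650)=5.77297, x(0.655)=5.77144
parabola through these three points peaks at t≈0.648 with x≈5.77310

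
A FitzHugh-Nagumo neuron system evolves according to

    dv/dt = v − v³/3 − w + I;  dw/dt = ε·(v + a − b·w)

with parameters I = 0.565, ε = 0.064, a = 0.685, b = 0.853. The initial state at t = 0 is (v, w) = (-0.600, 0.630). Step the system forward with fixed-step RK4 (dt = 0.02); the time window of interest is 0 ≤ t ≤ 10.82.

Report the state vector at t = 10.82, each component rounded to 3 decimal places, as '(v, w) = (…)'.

(v, w) = (-1.301, -0.053)

t=0.000: state=(-0.600, 0.630)
step 1 (dt=0.02): k1=(-0.593, -0.029), k2=(-0.596, -0.029), k3=(-0.597, -0.029), k4=(-0.600, -0.030); state += dt/6·(k1+2k2+2k3+k4)
t=0.020: state=(-0.612, 0.629)
t=0.040: state=(-0.624, 0.629)
t=0.060: state=(-0.636, 0.628)
continuing one RK4 step at a time; state shown every 25 steps (Δt=0.5):
t=0.500: state=(-0.932, 0.611)
t=1.000: state=(-1.270, 0.581)
t=1.500: state=(-1.508, 0.543)
t=2.000: state=(-1.622, 0.500)
t=2.500: state=(-1.659, 0.456)
t=3.000: state=(-1.660, 0.413)
t=3.500: state=(-1.647, 0.371)
t=4.000: state=(-1.627, 0.331)
t=4.500: state=(-1.605, 0.293)
t=5.000: state=(-1.582, 0.256)
t=5.500: state=(-1.559, 0.222)
t=6.000: state=(-1.535, 0.188)
t=6.500: state=(-1.511, 0.157)
t=7.000: state=(-1.488, 0.127)
t=7.500: state=(-1.464, 0.099)
t=8.000: state=(-1.440, 0.072)
t=8.500: state=(-1.415, 0.046)
t=9.000: state=(-1.391, 0.022)
t=9.500: state=(-1.367, -0.000)
t=10.000: state=(-1.342, -0.021)
t=10.500: state=(-1.317, -0.041)
t=10.820: state=(-1.301, -0.053)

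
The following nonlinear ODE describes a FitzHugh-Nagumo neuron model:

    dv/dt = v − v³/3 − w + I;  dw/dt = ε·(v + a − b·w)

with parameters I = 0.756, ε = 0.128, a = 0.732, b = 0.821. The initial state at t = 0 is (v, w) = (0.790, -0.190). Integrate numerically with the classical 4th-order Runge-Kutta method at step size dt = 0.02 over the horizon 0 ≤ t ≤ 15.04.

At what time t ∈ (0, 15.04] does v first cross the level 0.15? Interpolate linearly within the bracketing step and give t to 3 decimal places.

t=0.000: state=(0.790, -0.190)
step 1 (dt=0.02): k1=(1.572, 0.215), k2=(1.575, 0.217), k3=(1.575, 0.217), k4=(1.578, 0.218); state += dt/6·(k1+2k2+2k3+k4)
t=0.020: state=(0.822, -0.186)
t=0.040: state=(0.853, -0.181)
t=0.060: state=(0.885, -0.177)
continuing one RK4 step at a time; state shown every 25 steps (Δt=0.5):
t=0.500: state=(1.523, -0.061)
t=1.000: state=(1.879, 0.096)
t=1.500: state=(1.943, 0.257)
t=2.000: state=(1.917, 0.410)
t=2.500: state=(1.869, 0.552)
t=3.000: state=(1.816, 0.685)
t=3.500: state=(1.761, 0.807)
t=4.000: state=(1.706, 0.919)
t=4.500: state=(1.650, 1.022)
t=5.000: state=(1.593, 1.117)
t=5.500: state=(1.535, 1.203)
t=6.000: state=(1.476, 1.281)
t=6.500: state=(1.415, 1.351)
t=7.000: state=(1.352, 1.413)
t=7.500: state=(1.286, 1.469)
t=8.000: state=(1.216, 1.517)
t=8.500: state=(1.140, 1.559)
t=9.000: state=(1.058, 1.593)
t=9.500: state=(0.965, 1.620)
t=10.000: state=(0.857, 1.640)
t=10.500: state=(0.725, 1.651)
t=11.000: state=(0.553, 1.652)
t=11.500: state=(0.312, 1.641)
t=11.740: state=(0.156, 1.629)
next step: t=11.760: state=(0.142, 1.628) — v has crossed 0.15
linear interpolation between t=11.740 (0.15634) and t=11.760 (0.14185) → t≈11.749

t = 11.749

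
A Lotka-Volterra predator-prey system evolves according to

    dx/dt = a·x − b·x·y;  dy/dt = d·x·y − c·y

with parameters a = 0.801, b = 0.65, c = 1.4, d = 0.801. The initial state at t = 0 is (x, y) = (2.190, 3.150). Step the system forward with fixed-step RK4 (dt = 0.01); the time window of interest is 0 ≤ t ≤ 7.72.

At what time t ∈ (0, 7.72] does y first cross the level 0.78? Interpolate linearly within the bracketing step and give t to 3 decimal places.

t = 2.161

t=0.000: state=(2.190, 3.150)
step 1 (dt=0.01): k1=(-2.730, 1.116), k2=(-2.721, 1.083), k3=(-2.721, 1.083), k4=(-2.711, 1.051); state += dt/6·(k1+2k2+2k3+k4)
t=0.010: state=(2.163, 3.161)
t=0.020: state=(2.136, 3.171)
t=0.030: state=(2.109, 3.181)
continuing one RK4 step at a time; state shown every 25 steps (Δt=0.25):
t=0.250: state=(1.585, 3.230)
t=0.500: state=(1.164, 2.988)
t=0.750: state=(0.903, 2.585)
t=1.000: state=(0.752, 2.146)
t=1.250: state=(0.670, 1.742)
t=1.500: state=(0.635, 1.398)
t=1.750: state=(0.633, 1.118)
t=2.000: state=(0.657, 0.896)
t=2.160: state=(0.684, 0.780)
next step: t=2.170: state=(0.686, 0.774) — y has crossed 0.78
linear interpolation between t=2.160 (0.78047) and t=2.170 (0.77385) → t≈2.161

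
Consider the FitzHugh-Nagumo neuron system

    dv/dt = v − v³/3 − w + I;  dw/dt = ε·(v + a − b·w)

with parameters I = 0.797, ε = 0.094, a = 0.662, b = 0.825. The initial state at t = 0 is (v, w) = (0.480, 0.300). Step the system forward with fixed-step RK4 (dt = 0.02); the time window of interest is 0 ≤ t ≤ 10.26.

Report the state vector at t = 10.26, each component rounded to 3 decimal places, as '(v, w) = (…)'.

(v, w) = (1.148, 1.550)

t=0.000: state=(0.480, 0.300)
step 1 (dt=0.02): k1=(0.940, 0.084), k2=(0.946, 0.085), k3=(0.947, 0.085), k4=(0.953, 0.086); state += dt/6·(k1+2k2+2k3+k4)
t=0.020: state=(0.499, 0.302)
t=0.040: state=(0.518, 0.303)
t=0.060: state=(0.538, 0.305)
continuing one RK4 step at a time; state shown every 25 steps (Δt=0.5):
t=0.500: state=(1.009, 0.353)
t=1.000: state=(1.495, 0.429)
t=1.500: state=(1.740, 0.519)
t=2.000: state=(1.804, 0.611)
t=2.500: state=(1.798, 0.702)
t=3.000: state=(1.769, 0.788)
t=3.500: state=(1.733, 0.869)
t=4.000: state=(1.695, 0.946)
t=4.500: state=(1.656, 1.017)
t=5.000: state=(1.617, 1.085)
t=5.500: state=(1.577, 1.148)
t=6.000: state=(1.536, 1.206)
t=6.500: state=(1.495, 1.261)
t=7.000: state=(1.453, 1.311)
t=7.500: state=(1.411, 1.358)
t=8.000: state=(1.367, 1.401)
t=8.500: state=(1.322, 1.440)
t=9.000: state=(1.276, 1.476)
t=9.500: state=(1.227, 1.508)
t=10.000: state=(1.176, 1.536)
t=10.260: state=(1.148, 1.550)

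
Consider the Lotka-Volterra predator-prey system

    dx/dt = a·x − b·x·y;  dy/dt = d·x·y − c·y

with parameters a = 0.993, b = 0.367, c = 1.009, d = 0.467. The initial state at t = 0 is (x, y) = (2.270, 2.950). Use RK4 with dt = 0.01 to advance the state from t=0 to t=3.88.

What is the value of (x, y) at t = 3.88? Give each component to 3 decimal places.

t=0.000: state=(2.270, 2.950)
step 1 (dt=0.01): k1=(-0.204, 0.151), k2=(-0.204, 0.149), k3=(-0.204, 0.149), k4=(-0.205, 0.148); state += dt/6·(k1+2k2+2k3+k4)
t=0.010: state=(2.268, 2.951)
t=0.020: state=(2.266, 2.953)
t=0.030: state=(2.264, 2.954)
continuing one RK4 step at a time; state shown every 20 steps (Δt=0.2):
t=0.200: state=(2.228, 2.974)
t=0.400: state=(2.183, 2.987)
t=0.600: state=(2.138, 2.987)
t=0.800: state=(2.095, 2.975)
t=1.000: state=(2.056, 2.951)
t=1.200: state=(2.022, 2.917)
t=1.400: state=(1.993, 2.876)
t=1.600: state=(1.972, 2.828)
t=1.800: state=(1.958, 2.777)
t=2.000: state=(1.952, 2.724)
t=2.200: state=(1.953, 2.671)
t=2.400: state=(1.961, 2.621)
t=2.600: state=(1.977, 2.574)
t=2.800: state=(1.999, 2.533)
t=3.000: state=(2.028, 2.498)
t=3.200: state=(2.061, 2.471)
t=3.400: state=(2.098, 2.453)
t=3.600: state=(2.138, 2.443)
t=3.800: state=(2.180, 2.442)
t=3.880: state=(2.197, 2.445)

(x, y) = (2.197, 2.445)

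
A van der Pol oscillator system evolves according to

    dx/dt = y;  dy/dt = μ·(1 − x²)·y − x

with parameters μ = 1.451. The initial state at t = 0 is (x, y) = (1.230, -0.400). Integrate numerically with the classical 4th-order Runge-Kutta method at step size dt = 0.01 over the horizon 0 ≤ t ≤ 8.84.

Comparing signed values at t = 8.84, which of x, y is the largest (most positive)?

t=0.000: state=(1.230, -0.400)
step 1 (dt=0.01): k1=(-0.400, -0.932), k2=(-0.405, -0.930), k3=(-0.405, -0.930), k4=(-0.409, -0.927); state += dt/6·(k1+2k2+2k3+k4)
t=0.010: state=(1.226, -0.409)
t=0.020: state=(1.222, -0.419)
t=0.030: state=(1.218, -0.428)
continuing one RK4 step at a time; state shown every 50 steps (Δt=0.5):
t=0.500: state=(0.915, -0.873)
t=1.000: state=(0.294, -1.737)
t=1.500: state=(-0.934, -2.981)
t=2.000: state=(-1.918, -0.622)
t=2.500: state=(-1.914, 0.337)
t=3.000: state=(-1.693, 0.521)
t=3.500: state=(-1.393, 0.692)
t=4.000: state=(-0.973, 1.038)
t=4.500: state=(-0.263, 1.959)
t=5.000: state=(1.092, 3.107)
t=5.500: state=(1.988, 0.403)
t=6.000: state=(1.934, -0.367)
t=6.500: state=(1.708, -0.520)
t=7.000: state=(1.411, -0.683)
t=7.500: state=(0.998, -1.014)
t=8.000: state=(0.309, -1.891)
t=8.500: state=(-1.017, -3.145)
t=8.840: state=(-1.836, -1.348)
compare at T: x=-1.836, y=-1.348

largest component: y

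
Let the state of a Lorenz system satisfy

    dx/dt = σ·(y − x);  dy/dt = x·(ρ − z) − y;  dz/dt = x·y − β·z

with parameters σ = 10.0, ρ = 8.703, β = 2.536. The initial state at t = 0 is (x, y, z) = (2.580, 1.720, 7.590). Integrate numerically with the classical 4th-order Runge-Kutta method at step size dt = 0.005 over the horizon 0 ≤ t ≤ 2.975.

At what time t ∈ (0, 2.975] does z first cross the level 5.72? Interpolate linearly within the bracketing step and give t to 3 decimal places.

t=0.000: state=(2.580, 1.720, 7.590)
step 1 (dt=0.005): k1=(-8.600, 1.152, -14.811), k2=(-8.356, 1.219, -14.746), k3=(-8.361, 1.220, -14.745), k4=(-8.121, 1.286, -14.680); state += dt/6·(k1+2k2+2k3+k4)
t=0.005: state=(2.538, 1.726, 7.516)
t=0.010: state=(2.499, 1.733, 7.443)
t=0.015: state=(2.462, 1.740, 7.371)
continuing one RK4 step at a time; state shown every 20 steps (Δt=0.1):
t=0.100: state=(2.109, 1.946, 6.255)
t=0.145: state=(2.081, 2.109, 5.761)
next step: t=0.150: state=(2.083, 2.129, 5.710) — z has crossed 5.72
linear interpolation between t=0.145 (5.76062) and t=0.150 (5.70995) → t≈0.149

t = 0.149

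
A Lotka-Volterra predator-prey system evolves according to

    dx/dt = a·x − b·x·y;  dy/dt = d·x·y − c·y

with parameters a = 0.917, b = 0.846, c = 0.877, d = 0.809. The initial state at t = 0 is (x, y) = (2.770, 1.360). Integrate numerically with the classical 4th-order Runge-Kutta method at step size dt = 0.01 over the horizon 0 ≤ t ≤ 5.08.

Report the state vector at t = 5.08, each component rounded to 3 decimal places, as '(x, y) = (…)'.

t=0.000: state=(2.770, 1.360)
step 1 (dt=0.01): k1=(-0.647, 1.855), k2=(-0.668, 1.864), k3=(-0.668, 1.864), k4=(-0.689, 1.873); state += dt/6·(k1+2k2+2k3+k4)
t=0.010: state=(2.763, 1.379)
t=0.020: state=(2.756, 1.397)
t=0.030: state=(2.749, 1.416)
continuing one RK4 step at a time; state shown every 20 steps (Δt=0.2):
t=0.200: state=(2.557, 1.760)
t=0.400: state=(2.202, 2.174)
t=0.600: state=(1.776, 2.517)
t=0.800: state=(1.366, 2.722)
t=1.000: state=(1.029, 2.769)
t=1.200: state=(0.778, 2.686)
t=1.400: state=(0.601, 2.518)
t=1.600: state=(0.480, 2.305)
t=1.800: state=(0.398, 2.076)
t=2.000: state=(0.343, 1.849)
t=2.200: state=(0.307, 1.635)
t=2.400: state=(0.285, 1.439)
t=2.600: state=(0.272, 1.263)
t=2.800: state=(0.268, 1.107)
t=3.000: state=(0.270, 0.970)
t=3.200: state=(0.278, 0.851)
t=3.400: state=(0.292, 0.747)
t=3.600: state=(0.311, 0.658)
t=3.800: state=(0.336, 0.582)
t=4.000: state=(0.368, 0.517)
t=4.200: state=(0.407, 0.462)
t=4.400: state=(0.454, 0.416)
t=4.600: state=(0.511, 0.377)
t=4.800: state=(0.577, 0.345)
t=5.000: state=(0.655, 0.320)
t=5.080: state=(0.690, 0.312)

(x, y) = (0.690, 0.312)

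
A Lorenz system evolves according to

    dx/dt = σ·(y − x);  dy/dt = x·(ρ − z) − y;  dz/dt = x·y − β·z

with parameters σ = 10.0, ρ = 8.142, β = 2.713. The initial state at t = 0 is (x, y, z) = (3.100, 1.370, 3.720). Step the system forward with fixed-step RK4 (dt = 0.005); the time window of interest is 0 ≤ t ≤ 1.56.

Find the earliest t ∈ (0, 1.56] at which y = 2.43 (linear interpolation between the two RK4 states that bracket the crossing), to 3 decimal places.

t = 0.104

t=0.000: state=(3.100, 1.370, 3.720)
step 1 (dt=0.005): k1=(-17.300, 12.338, -5.845), k2=(-16.559, 12.161, -5.771), k3=(-16.582, 12.169, -5.770), k4=(-15.862, 11.998, -5.697); state += dt/6·(k1+2k2+2k3+k4)
t=0.005: state=(3.017, 1.431, 3.691)
t=0.010: state=(2.941, 1.490, 3.663)
t=0.015: state=(2.872, 1.548, 3.636)
continuing one RK4 step at a time; state shown every 20 steps (Δt=0.1):
t=0.100: state=(2.398, 2.395, 3.270)
next step: t=0.105: state=(2.399, 2.441, 3.254) — y has crossed 2.43
linear interpolation between t=0.100 (2.39486) and t=0.105 (2.44130) → t≈0.104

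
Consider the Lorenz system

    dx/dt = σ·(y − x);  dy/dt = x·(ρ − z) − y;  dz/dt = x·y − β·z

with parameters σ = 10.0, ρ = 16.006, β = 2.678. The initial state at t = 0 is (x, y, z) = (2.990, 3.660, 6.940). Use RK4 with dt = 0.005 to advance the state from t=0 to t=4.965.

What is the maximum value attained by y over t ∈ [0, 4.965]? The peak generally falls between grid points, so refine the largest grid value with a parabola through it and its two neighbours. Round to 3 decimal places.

t=0.000: state=(2.990, 3.660, 6.940)
step 1 (dt=0.005): k1=(6.700, 23.447, -7.642), k2=(7.119, 23.598, -7.353), k3=(7.112, 23.605, -7.350), k4=(7.525, 23.763, -7.056); state += dt/6·(k1+2k2+2k3+k4)
t=0.005: state=(3.026, 3.778, 6.903)
t=0.010: state=(3.065, 3.898, 6.869)
t=0.015: state=(3.109, 4.019, 6.839)
continuing one RK4 step at a time; state shown every 40 steps (Δt=0.2):
t=0.200: state=(7.028, 10.111, 9.532)
t=0.400: state=(9.839, 7.699, 21.221)
t=0.600: state=(3.672, 1.637, 16.171)
t=0.800: state=(2.378, 2.729, 10.265)
t=1.000: state=(4.585, 6.513, 8.429)
t=1.200: state=(9.244, 10.862, 15.689)
t=1.400: state=(6.806, 3.864, 19.380)
t=1.600: state=(3.182, 2.682, 13.226)
t=1.800: state=(3.998, 5.206, 9.760)
t=2.000: state=(7.661, 9.691, 12.905)
t=2.200: state=(8.221, 6.347, 19.341)
t=2.400: state=(4.311, 3.183, 15.158)
t=2.600: state=(4.087, 4.833, 11.187)
t=2.800: state=(6.812, 8.537, 12.375)
t=3.000: state=(8.329, 7.476, 18.181)
t=3.200: state=(5.217, 3.903, 16.094)
t=3.400: state=(4.407, 4.836, 12.299)
t=3.600: state=(6.433, 7.819, 12.583)
t=3.800: state=(8.041, 7.715, 17.184)
t=4.000: state=(5.780, 4.564, 16.383)
t=4.200: state=(4.767, 4.991, 13.089)
t=4.400: state=(6.282, 7.383, 12.972)
t=4.600: state=(7.708, 7.614, 16.515)
t=4.800: state=(6.089, 5.069, 16.352)
t=4.965: state=(5.092, 4.984, 14.024)
largest grid value and its neighbours: y(0.280)=11.91224, y(0.285)=11.91762, y(0.290)=11.90613
parabola through these three points peaks at t≈0.284 with y≈11.91790

max y = 11.918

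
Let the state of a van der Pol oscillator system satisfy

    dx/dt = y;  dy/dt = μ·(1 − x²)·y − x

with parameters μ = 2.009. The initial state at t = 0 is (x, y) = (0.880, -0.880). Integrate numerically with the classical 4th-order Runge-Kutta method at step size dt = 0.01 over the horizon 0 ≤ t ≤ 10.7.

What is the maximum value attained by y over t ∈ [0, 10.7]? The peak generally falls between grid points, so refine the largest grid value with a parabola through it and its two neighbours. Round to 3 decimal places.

max y = 3.828

t=0.000: state=(0.880, -0.880)
step 1 (dt=0.01): k1=(-0.880, -1.279), k2=(-0.886, -1.291), k3=(-0.886, -1.291), k4=(-0.893, -1.304); state += dt/6·(k1+2k2+2k3+k4)
t=0.010: state=(0.871, -0.893)
t=0.020: state=(0.862, -0.906)
t=0.030: state=(0.853, -0.920)
continuing one RK4 step at a time; state shown every 50 steps (Δt=0.5):
t=0.500: state=(0.198, -2.094)
t=1.000: state=(-1.369, -3.259)
t=1.500: state=(-1.999, 0.019)
t=2.000: state=(-1.880, 0.334)
t=2.500: state=(-1.694, 0.409)
t=3.000: state=(-1.466, 0.514)
t=3.500: state=(-1.163, 0.728)
t=4.000: state=(-0.677, 1.331)
t=4.500: state=(0.418, 3.382)
t=5.000: state=(1.912, 1.113)
t=5.500: state=(1.979, -0.260)
t=6.000: state=(1.817, -0.364)
t=6.500: state=(1.617, -0.440)
t=7.000: state=(1.368, -0.571)
t=7.500: state=(1.020, -0.870)
t=8.000: state=(0.397, -1.826)
t=8.500: state=(-1.083, -3.783)
t=9.000: state=(-2.015, -0.170)
t=9.500: state=(-1.927, 0.315)
t=10.000: state=(-1.750, 0.389)
t=10.500: state=(-1.535, 0.478)
t=10.700: state=(-1.434, 0.531)
largest grid value and its neighbours: y(4.630)=3.82419, y(4.640)=3.82807, y(4.650)=3.82611
parabola through these three points peaks at t≈4.642 with y≈3.82815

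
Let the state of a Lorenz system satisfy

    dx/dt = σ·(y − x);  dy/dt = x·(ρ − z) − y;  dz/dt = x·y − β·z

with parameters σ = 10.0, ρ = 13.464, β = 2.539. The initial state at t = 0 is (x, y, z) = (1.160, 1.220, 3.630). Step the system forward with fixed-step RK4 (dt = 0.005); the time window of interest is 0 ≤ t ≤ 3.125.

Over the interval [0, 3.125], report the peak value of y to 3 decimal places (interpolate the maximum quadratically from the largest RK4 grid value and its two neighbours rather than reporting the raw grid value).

max y = 11.698

t=0.000: state=(1.160, 1.220, 3.630)
step 1 (dt=0.005): k1=(0.600, 10.187, -7.801), k2=(0.840, 10.199, -7.720), k3=(0.834, 10.205, -7.720), k4=(1.069, 10.222, -7.639); state += dt/6·(k1+2k2+2k3+k4)
t=0.005: state=(1.164, 1.271, 3.591)
t=0.010: state=(1.171, 1.322, 3.554)
t=0.015: state=(1.179, 1.374, 3.517)
continuing one RK4 step at a time; state shown every 40 steps (Δt=0.2):
t=0.200: state=(2.748, 4.290, 2.990)
t=0.400: state=(7.789, 10.945, 8.580)
t=0.600: state=(8.640, 5.368, 19.373)
t=0.800: state=(2.454, 0.794, 13.490)
t=1.000: state=(1.280, 1.371, 8.358)
t=1.200: state=(2.250, 3.168, 5.628)
t=1.400: state=(5.400, 7.688, 6.706)
t=1.600: state=(9.131, 9.168, 15.828)
t=1.800: state=(5.030, 2.542, 15.864)
t=2.000: state=(2.420, 2.141, 10.587)
t=2.200: state=(3.084, 3.959, 7.599)
t=2.400: state=(5.902, 7.735, 8.826)
t=2.600: state=(8.189, 7.810, 15.440)
t=2.800: state=(5.050, 3.324, 14.830)
t=3.000: state=(3.285, 3.199, 10.723)
t=3.125: state=(3.646, 4.277, 9.161)
largest grid value and its neighbours: y(0.445)=11.68791, y(0.450)=11.69816, y(0.455)=11.69140
parabola through these three points peaks at t≈0.451 with y≈11.69825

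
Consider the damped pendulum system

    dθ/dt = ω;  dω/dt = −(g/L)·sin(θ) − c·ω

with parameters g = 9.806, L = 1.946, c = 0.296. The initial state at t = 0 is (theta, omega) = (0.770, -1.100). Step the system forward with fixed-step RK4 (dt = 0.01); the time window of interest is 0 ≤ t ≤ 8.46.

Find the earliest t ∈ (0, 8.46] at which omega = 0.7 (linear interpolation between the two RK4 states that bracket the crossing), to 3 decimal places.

t = 1.391

t=0.000: state=(0.770, -1.100)
step 1 (dt=0.01): k1=(-1.100, -3.182), k2=(-1.116, -3.158), k3=(-1.116, -3.157), k4=(-1.132, -3.132); state += dt/6·(k1+2k2+2k3+k4)
t=0.010: state=(0.759, -1.132)
t=0.020: state=(0.747, -1.163)
t=0.030: state=(0.736, -1.193)
continuing one RK4 step at a time; state shown every 50 steps (Δt=0.5):
t=0.500: state=(-0.040, -1.804)
t=1.000: state=(-0.697, -0.601)
t=1.390: state=(-0.672, 0.698)
next step: t=1.400: state=(-0.665, 0.727) — omega has crossed 0.7
linear interpolation between t=1.390 (0.69790) and t=1.400 (0.72702) → t≈1.391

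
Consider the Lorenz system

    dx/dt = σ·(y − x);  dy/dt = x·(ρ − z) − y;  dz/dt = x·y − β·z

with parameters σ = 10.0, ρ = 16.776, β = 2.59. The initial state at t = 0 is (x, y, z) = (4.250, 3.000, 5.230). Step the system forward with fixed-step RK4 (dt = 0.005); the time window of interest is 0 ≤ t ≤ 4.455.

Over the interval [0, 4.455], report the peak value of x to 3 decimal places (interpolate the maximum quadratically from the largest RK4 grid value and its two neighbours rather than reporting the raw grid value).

max x = 11.356

t=0.000: state=(4.250, 3.000, 5.230)
step 1 (dt=0.005): k1=(-12.500, 46.070, -0.796), k2=(-11.036, 45.603, -0.398), k3=(-11.084, 45.642, -0.395), k4=(-9.664, 45.211, 0.000); state += dt/6·(k1+2k2+2k3+k4)
t=0.005: state=(4.195, 3.228, 5.228)
t=0.010: state=(4.153, 3.452, 5.230)
t=0.015: state=(4.124, 3.673, 5.236)
continuing one RK4 step at a time; state shown every 40 steps (Δt=0.2):
t=0.200: state=(8.312, 12.110, 10.624)
t=0.400: state=(9.437, 5.219, 23.693)
t=0.600: state=(2.163, 0.498, 15.620)
t=0.800: state=(1.215, 1.470, 9.496)
t=1.000: state=(2.806, 4.303, 6.515)
t=1.200: state=(8.086, 11.653, 11.050)
t=1.400: state=(9.365, 5.680, 23.116)
t=1.600: state=(2.601, 0.960, 15.761)
t=1.800: state=(1.774, 2.181, 9.807)
t=2.000: state=(3.985, 5.962, 7.603)
t=2.200: state=(9.540, 12.042, 15.378)
t=2.400: state=(7.220, 3.456, 21.350)
t=2.600: state=(2.486, 1.732, 14.004)
t=2.800: state=(2.862, 3.831, 9.365)
t=3.000: state=(6.543, 9.233, 10.463)
t=3.200: state=(9.759, 8.577, 20.800)
t=3.400: state=(4.448, 2.284, 17.529)
t=3.600: state=(2.898, 3.211, 11.689)
t=3.800: state=(5.143, 7.082, 10.108)
t=4.000: state=(9.249, 10.231, 17.383)
t=4.200: state=(6.366, 3.782, 19.371)
t=4.400: state=(3.451, 3.195, 13.620)
t=4.455: state=(3.456, 3.718, 12.418)
largest grid value and its neighbours: x(0.315)=11.35298, x(0.320)=11.35533, x(0.325)=11.34224
parabola through these three points peaks at t≈0.318 with x≈11.35627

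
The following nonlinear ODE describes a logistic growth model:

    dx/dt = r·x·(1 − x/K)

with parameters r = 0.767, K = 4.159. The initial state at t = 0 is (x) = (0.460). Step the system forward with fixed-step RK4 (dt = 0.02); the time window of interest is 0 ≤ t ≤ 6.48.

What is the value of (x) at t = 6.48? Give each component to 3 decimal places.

t=0.000: state=(0.460)
step 1 (dt=0.02): k1=(0.314), k2=(0.316), k3=(0.316), k4=(0.318); state += dt/6·(k1+2k2+2k3+k4)
t=0.020: state=(0.466)
t=0.040: state=(0.473)
t=0.060: state=(0.479)
continuing one RK4 step at a time; state shown every 25 steps (Δt=0.5):
t=0.500: state=(0.642)
t=1.000: state=(0.878)
t=1.500: state=(1.173)
t=2.000: state=(1.521)
t=2.500: state=(1.906)
t=3.000: state=(2.304)
t=3.500: state=(2.685)
t=4.000: state=(3.027)
t=4.500: state=(3.314)
t=5.000: state=(3.543)
t=5.500: state=(3.719)
t=6.000: state=(3.849)
t=6.480: state=(3.939)

(x) = (3.939)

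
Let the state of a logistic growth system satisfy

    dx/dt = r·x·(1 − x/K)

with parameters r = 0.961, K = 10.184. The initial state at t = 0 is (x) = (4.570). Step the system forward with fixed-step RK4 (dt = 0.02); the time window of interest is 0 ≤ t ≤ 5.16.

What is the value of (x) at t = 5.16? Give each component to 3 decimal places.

t=0.000: state=(4.570)
step 1 (dt=0.02): k1=(2.421), k2=(2.423), k3=(2.423), k4=(2.426); state += dt/6·(k1+2k2+2k3+k4)
t=0.020: state=(4.618)
t=0.040: state=(4.667)
t=0.060: state=(4.716)
continuing one RK4 step at a time; state shown every 10 steps (Δt=0.2):
t=0.200: state=(5.058)
t=0.400: state=(5.546)
t=0.600: state=(6.026)
t=0.800: state=(6.489)
t=1.000: state=(6.928)
t=1.200: state=(7.339)
t=1.400: state=(7.716)
t=1.600: state=(8.057)
t=1.800: state=(8.362)
t=2.000: state=(8.632)
t=2.200: state=(8.869)
t=2.400: state=(9.074)
t=2.600: state=(9.250)
t=2.800: state=(9.401)
t=3.000: state=(9.529)
t=3.200: state=(9.637)
t=3.400: state=(9.729)
t=3.600: state=(9.805)
t=3.800: state=(9.869)
t=4.000: state=(9.923)
t=4.200: state=(9.968)
t=4.400: state=(10.005)
t=4.600: state=(10.036)
t=4.800: state=(10.061)
t=5.000: state=(10.083)
t=5.160: state=(10.097)

(x) = (10.097)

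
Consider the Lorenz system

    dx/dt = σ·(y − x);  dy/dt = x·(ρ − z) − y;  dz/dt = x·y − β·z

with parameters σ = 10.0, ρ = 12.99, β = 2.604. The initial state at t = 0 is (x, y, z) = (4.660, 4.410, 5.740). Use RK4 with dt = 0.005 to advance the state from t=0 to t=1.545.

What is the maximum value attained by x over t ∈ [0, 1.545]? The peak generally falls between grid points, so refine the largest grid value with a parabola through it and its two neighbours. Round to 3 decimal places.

t=0.000: state=(4.660, 4.410, 5.740)
step 1 (dt=0.005): k1=(-2.500, 29.375, 5.604), k2=(-1.703, 29.191, 5.881), k3=(-1.728, 29.203, 5.886), k4=(-0.953, 29.029, 6.168); state += dt/6·(k1+2k2+2k3+k4)
t=0.005: state=(4.651, 4.556, 5.769)
t=0.010: state=(4.650, 4.700, 5.802)
t=0.015: state=(4.656, 4.843, 5.837)
continuing one RK4 step at a time; state shown every 10 steps (Δt=0.05):
t=0.050: state=(4.865, 5.817, 6.176)
t=0.100: state=(5.526, 7.154, 7.004)
t=0.150: state=(6.431, 8.360, 8.335)
t=0.200: state=(7.388, 9.214, 10.190)
t=0.250: state=(8.174, 9.408, 12.383)
t=0.300: state=(8.547, 8.750, 14.474)
t=0.350: state=(8.351, 7.375, 15.931)
t=0.400: state=(7.617, 5.733, 16.447)
t=0.450: state=(6.557, 4.295, 16.097)
t=0.500: state=(5.439, 3.299, 15.186)
t=0.550: state=(4.466, 2.743, 14.023)
t=0.600: state=(3.732, 2.523, 12.809)
t=0.650: state=(3.251, 2.528, 11.653)
t=0.700: state=(2.996, 2.687, 10.609)
t=0.750: state=(2.931, 2.966, 9.703)
t=0.800: state=(3.023, 3.353, 8.958)
t=0.850: state=(3.256, 3.852, 8.393)
t=0.900: state=(3.617, 4.466, 8.037)
t=0.950: state=(4.103, 5.193, 7.930)
t=1.000: state=(4.703, 6.009, 8.120)
t=1.050: state=(5.398, 6.855, 8.657)
t=1.100: state=(6.139, 7.616, 9.567)
t=1.150: state=(6.841, 8.135, 10.813)
t=1.200: state=(7.389, 8.243, 12.248)
t=1.250: state=(7.658, 7.852, 13.615)
t=1.300: state=(7.571, 7.031, 14.628)
t=1.350: state=(7.141, 5.998, 15.095)
t=1.400: state=(6.475, 5.006, 15.005)
t=1.450: state=(5.723, 4.230, 14.485)
t=1.500: state=(5.020, 3.729, 13.711)
t=1.545: state=(4.501, 3.496, 12.919)
largest grid value and its neighbours: x(0.305)=8.55456, x(0.310)=8.55580, x(0.315)=8.55106
parabola through these three points peaks at t≈0.309 with x≈8.55606

max x = 8.556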